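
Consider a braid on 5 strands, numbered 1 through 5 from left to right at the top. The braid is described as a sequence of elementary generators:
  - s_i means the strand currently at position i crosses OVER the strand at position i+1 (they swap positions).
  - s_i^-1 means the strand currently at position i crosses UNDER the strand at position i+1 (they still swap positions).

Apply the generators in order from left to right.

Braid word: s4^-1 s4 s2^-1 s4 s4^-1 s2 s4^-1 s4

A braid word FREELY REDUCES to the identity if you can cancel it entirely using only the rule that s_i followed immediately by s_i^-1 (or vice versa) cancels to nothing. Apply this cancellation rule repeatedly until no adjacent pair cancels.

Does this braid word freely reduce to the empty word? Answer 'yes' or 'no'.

Answer: yes

Derivation:
Gen 1 (s4^-1): push. Stack: [s4^-1]
Gen 2 (s4): cancels prior s4^-1. Stack: []
Gen 3 (s2^-1): push. Stack: [s2^-1]
Gen 4 (s4): push. Stack: [s2^-1 s4]
Gen 5 (s4^-1): cancels prior s4. Stack: [s2^-1]
Gen 6 (s2): cancels prior s2^-1. Stack: []
Gen 7 (s4^-1): push. Stack: [s4^-1]
Gen 8 (s4): cancels prior s4^-1. Stack: []
Reduced word: (empty)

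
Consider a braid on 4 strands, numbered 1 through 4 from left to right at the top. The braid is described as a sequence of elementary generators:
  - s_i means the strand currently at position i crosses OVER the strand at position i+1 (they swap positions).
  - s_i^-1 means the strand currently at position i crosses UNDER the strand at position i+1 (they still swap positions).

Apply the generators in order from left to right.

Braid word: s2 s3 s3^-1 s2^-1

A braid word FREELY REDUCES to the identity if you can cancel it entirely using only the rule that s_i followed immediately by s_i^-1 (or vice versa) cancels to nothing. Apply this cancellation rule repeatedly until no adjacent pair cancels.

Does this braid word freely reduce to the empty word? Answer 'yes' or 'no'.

Gen 1 (s2): push. Stack: [s2]
Gen 2 (s3): push. Stack: [s2 s3]
Gen 3 (s3^-1): cancels prior s3. Stack: [s2]
Gen 4 (s2^-1): cancels prior s2. Stack: []
Reduced word: (empty)

Answer: yes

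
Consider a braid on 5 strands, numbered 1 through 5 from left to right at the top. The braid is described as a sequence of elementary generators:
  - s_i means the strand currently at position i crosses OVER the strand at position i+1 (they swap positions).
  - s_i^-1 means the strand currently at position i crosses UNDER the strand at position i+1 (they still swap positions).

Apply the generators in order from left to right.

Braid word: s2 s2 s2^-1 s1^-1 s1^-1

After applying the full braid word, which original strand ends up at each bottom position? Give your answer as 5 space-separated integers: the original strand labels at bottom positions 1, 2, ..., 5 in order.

Answer: 1 3 2 4 5

Derivation:
Gen 1 (s2): strand 2 crosses over strand 3. Perm now: [1 3 2 4 5]
Gen 2 (s2): strand 3 crosses over strand 2. Perm now: [1 2 3 4 5]
Gen 3 (s2^-1): strand 2 crosses under strand 3. Perm now: [1 3 2 4 5]
Gen 4 (s1^-1): strand 1 crosses under strand 3. Perm now: [3 1 2 4 5]
Gen 5 (s1^-1): strand 3 crosses under strand 1. Perm now: [1 3 2 4 5]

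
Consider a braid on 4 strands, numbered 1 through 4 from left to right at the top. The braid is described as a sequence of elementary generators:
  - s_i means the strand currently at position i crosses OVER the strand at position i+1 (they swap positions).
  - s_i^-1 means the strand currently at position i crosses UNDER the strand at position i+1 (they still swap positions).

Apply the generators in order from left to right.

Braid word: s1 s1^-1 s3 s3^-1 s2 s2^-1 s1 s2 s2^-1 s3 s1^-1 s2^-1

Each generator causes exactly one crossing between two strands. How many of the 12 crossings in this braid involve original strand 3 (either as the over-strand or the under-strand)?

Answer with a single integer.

Answer: 7

Derivation:
Gen 1: crossing 1x2. Involves strand 3? no. Count so far: 0
Gen 2: crossing 2x1. Involves strand 3? no. Count so far: 0
Gen 3: crossing 3x4. Involves strand 3? yes. Count so far: 1
Gen 4: crossing 4x3. Involves strand 3? yes. Count so far: 2
Gen 5: crossing 2x3. Involves strand 3? yes. Count so far: 3
Gen 6: crossing 3x2. Involves strand 3? yes. Count so far: 4
Gen 7: crossing 1x2. Involves strand 3? no. Count so far: 4
Gen 8: crossing 1x3. Involves strand 3? yes. Count so far: 5
Gen 9: crossing 3x1. Involves strand 3? yes. Count so far: 6
Gen 10: crossing 3x4. Involves strand 3? yes. Count so far: 7
Gen 11: crossing 2x1. Involves strand 3? no. Count so far: 7
Gen 12: crossing 2x4. Involves strand 3? no. Count so far: 7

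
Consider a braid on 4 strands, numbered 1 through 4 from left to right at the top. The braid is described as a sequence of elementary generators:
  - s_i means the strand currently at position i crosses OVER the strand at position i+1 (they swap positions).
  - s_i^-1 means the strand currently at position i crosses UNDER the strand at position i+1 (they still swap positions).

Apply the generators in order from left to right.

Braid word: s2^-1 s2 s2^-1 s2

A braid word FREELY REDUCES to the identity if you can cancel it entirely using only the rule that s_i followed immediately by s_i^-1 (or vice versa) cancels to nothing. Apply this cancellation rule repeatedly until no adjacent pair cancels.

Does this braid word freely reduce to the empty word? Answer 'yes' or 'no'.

Gen 1 (s2^-1): push. Stack: [s2^-1]
Gen 2 (s2): cancels prior s2^-1. Stack: []
Gen 3 (s2^-1): push. Stack: [s2^-1]
Gen 4 (s2): cancels prior s2^-1. Stack: []
Reduced word: (empty)

Answer: yes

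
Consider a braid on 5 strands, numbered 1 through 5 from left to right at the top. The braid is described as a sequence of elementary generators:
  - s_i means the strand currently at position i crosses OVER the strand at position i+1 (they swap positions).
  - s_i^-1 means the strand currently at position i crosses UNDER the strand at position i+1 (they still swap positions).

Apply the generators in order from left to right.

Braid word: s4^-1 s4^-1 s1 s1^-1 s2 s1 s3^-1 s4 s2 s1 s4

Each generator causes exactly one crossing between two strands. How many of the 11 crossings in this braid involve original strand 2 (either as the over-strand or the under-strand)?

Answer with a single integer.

Gen 1: crossing 4x5. Involves strand 2? no. Count so far: 0
Gen 2: crossing 5x4. Involves strand 2? no. Count so far: 0
Gen 3: crossing 1x2. Involves strand 2? yes. Count so far: 1
Gen 4: crossing 2x1. Involves strand 2? yes. Count so far: 2
Gen 5: crossing 2x3. Involves strand 2? yes. Count so far: 3
Gen 6: crossing 1x3. Involves strand 2? no. Count so far: 3
Gen 7: crossing 2x4. Involves strand 2? yes. Count so far: 4
Gen 8: crossing 2x5. Involves strand 2? yes. Count so far: 5
Gen 9: crossing 1x4. Involves strand 2? no. Count so far: 5
Gen 10: crossing 3x4. Involves strand 2? no. Count so far: 5
Gen 11: crossing 5x2. Involves strand 2? yes. Count so far: 6

Answer: 6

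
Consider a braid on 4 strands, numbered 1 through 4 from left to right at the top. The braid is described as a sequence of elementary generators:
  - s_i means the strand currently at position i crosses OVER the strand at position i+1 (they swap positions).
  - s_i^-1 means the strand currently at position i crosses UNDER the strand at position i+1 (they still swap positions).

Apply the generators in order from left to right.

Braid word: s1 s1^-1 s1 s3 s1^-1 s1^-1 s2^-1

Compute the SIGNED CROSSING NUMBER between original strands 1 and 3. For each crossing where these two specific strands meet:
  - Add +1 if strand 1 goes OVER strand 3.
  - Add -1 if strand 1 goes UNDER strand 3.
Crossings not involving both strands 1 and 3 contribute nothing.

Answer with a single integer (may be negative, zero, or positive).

Answer: 0

Derivation:
Gen 1: crossing 1x2. Both 1&3? no. Sum: 0
Gen 2: crossing 2x1. Both 1&3? no. Sum: 0
Gen 3: crossing 1x2. Both 1&3? no. Sum: 0
Gen 4: crossing 3x4. Both 1&3? no. Sum: 0
Gen 5: crossing 2x1. Both 1&3? no. Sum: 0
Gen 6: crossing 1x2. Both 1&3? no. Sum: 0
Gen 7: crossing 1x4. Both 1&3? no. Sum: 0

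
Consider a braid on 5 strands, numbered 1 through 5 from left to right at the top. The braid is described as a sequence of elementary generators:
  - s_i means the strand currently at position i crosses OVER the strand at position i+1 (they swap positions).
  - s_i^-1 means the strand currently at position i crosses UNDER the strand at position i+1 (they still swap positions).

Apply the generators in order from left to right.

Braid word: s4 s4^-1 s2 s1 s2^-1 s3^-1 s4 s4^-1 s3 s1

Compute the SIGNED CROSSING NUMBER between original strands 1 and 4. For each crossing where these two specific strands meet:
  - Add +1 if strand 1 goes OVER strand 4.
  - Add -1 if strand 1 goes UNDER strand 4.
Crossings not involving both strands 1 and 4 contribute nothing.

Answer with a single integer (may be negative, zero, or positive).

Answer: -2

Derivation:
Gen 1: crossing 4x5. Both 1&4? no. Sum: 0
Gen 2: crossing 5x4. Both 1&4? no. Sum: 0
Gen 3: crossing 2x3. Both 1&4? no. Sum: 0
Gen 4: crossing 1x3. Both 1&4? no. Sum: 0
Gen 5: crossing 1x2. Both 1&4? no. Sum: 0
Gen 6: 1 under 4. Both 1&4? yes. Contrib: -1. Sum: -1
Gen 7: crossing 1x5. Both 1&4? no. Sum: -1
Gen 8: crossing 5x1. Both 1&4? no. Sum: -1
Gen 9: 4 over 1. Both 1&4? yes. Contrib: -1. Sum: -2
Gen 10: crossing 3x2. Both 1&4? no. Sum: -2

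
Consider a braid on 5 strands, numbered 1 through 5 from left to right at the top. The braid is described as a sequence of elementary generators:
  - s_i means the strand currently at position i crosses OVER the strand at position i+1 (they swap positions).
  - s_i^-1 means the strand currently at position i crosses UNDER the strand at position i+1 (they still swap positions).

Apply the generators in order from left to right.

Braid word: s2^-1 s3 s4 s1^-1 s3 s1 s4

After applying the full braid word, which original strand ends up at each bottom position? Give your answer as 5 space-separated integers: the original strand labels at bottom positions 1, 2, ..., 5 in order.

Answer: 1 3 5 2 4

Derivation:
Gen 1 (s2^-1): strand 2 crosses under strand 3. Perm now: [1 3 2 4 5]
Gen 2 (s3): strand 2 crosses over strand 4. Perm now: [1 3 4 2 5]
Gen 3 (s4): strand 2 crosses over strand 5. Perm now: [1 3 4 5 2]
Gen 4 (s1^-1): strand 1 crosses under strand 3. Perm now: [3 1 4 5 2]
Gen 5 (s3): strand 4 crosses over strand 5. Perm now: [3 1 5 4 2]
Gen 6 (s1): strand 3 crosses over strand 1. Perm now: [1 3 5 4 2]
Gen 7 (s4): strand 4 crosses over strand 2. Perm now: [1 3 5 2 4]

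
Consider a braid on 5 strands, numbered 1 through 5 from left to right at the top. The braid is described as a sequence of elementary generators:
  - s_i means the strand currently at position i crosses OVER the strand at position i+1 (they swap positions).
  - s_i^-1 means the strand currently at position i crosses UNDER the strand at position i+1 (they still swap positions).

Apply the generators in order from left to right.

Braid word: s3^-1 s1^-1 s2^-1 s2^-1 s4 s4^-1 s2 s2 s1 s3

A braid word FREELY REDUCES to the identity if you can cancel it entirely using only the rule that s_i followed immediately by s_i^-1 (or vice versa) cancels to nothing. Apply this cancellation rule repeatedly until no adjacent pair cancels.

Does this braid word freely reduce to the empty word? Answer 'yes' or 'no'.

Gen 1 (s3^-1): push. Stack: [s3^-1]
Gen 2 (s1^-1): push. Stack: [s3^-1 s1^-1]
Gen 3 (s2^-1): push. Stack: [s3^-1 s1^-1 s2^-1]
Gen 4 (s2^-1): push. Stack: [s3^-1 s1^-1 s2^-1 s2^-1]
Gen 5 (s4): push. Stack: [s3^-1 s1^-1 s2^-1 s2^-1 s4]
Gen 6 (s4^-1): cancels prior s4. Stack: [s3^-1 s1^-1 s2^-1 s2^-1]
Gen 7 (s2): cancels prior s2^-1. Stack: [s3^-1 s1^-1 s2^-1]
Gen 8 (s2): cancels prior s2^-1. Stack: [s3^-1 s1^-1]
Gen 9 (s1): cancels prior s1^-1. Stack: [s3^-1]
Gen 10 (s3): cancels prior s3^-1. Stack: []
Reduced word: (empty)

Answer: yes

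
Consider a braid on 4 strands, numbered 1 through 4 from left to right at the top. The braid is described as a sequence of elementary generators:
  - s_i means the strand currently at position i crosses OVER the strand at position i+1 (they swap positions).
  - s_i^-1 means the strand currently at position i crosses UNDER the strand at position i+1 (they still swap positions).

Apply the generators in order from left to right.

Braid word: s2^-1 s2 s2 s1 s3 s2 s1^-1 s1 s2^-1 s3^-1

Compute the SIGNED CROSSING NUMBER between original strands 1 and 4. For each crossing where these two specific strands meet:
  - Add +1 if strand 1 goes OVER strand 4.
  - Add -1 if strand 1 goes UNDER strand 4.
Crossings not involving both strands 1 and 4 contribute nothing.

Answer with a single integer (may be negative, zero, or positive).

Gen 1: crossing 2x3. Both 1&4? no. Sum: 0
Gen 2: crossing 3x2. Both 1&4? no. Sum: 0
Gen 3: crossing 2x3. Both 1&4? no. Sum: 0
Gen 4: crossing 1x3. Both 1&4? no. Sum: 0
Gen 5: crossing 2x4. Both 1&4? no. Sum: 0
Gen 6: 1 over 4. Both 1&4? yes. Contrib: +1. Sum: 1
Gen 7: crossing 3x4. Both 1&4? no. Sum: 1
Gen 8: crossing 4x3. Both 1&4? no. Sum: 1
Gen 9: 4 under 1. Both 1&4? yes. Contrib: +1. Sum: 2
Gen 10: crossing 4x2. Both 1&4? no. Sum: 2

Answer: 2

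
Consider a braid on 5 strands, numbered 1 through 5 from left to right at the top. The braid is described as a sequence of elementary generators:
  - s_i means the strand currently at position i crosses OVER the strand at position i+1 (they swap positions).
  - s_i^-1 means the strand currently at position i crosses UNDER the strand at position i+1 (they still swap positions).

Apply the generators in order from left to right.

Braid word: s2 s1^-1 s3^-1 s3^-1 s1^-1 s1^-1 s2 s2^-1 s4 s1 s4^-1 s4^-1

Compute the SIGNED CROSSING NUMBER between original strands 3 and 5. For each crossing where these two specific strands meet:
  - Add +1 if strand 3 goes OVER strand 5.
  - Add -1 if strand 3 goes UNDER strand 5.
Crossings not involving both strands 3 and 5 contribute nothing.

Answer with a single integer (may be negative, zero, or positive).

Answer: 0

Derivation:
Gen 1: crossing 2x3. Both 3&5? no. Sum: 0
Gen 2: crossing 1x3. Both 3&5? no. Sum: 0
Gen 3: crossing 2x4. Both 3&5? no. Sum: 0
Gen 4: crossing 4x2. Both 3&5? no. Sum: 0
Gen 5: crossing 3x1. Both 3&5? no. Sum: 0
Gen 6: crossing 1x3. Both 3&5? no. Sum: 0
Gen 7: crossing 1x2. Both 3&5? no. Sum: 0
Gen 8: crossing 2x1. Both 3&5? no. Sum: 0
Gen 9: crossing 4x5. Both 3&5? no. Sum: 0
Gen 10: crossing 3x1. Both 3&5? no. Sum: 0
Gen 11: crossing 5x4. Both 3&5? no. Sum: 0
Gen 12: crossing 4x5. Both 3&5? no. Sum: 0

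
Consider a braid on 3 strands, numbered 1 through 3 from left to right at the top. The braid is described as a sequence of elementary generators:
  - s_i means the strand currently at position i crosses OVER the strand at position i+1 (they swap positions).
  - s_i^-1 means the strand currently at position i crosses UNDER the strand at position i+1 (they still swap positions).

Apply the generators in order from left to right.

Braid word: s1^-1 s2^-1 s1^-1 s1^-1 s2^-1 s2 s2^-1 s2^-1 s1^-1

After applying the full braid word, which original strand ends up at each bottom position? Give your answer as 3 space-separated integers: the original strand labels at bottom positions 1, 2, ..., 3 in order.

Answer: 3 2 1

Derivation:
Gen 1 (s1^-1): strand 1 crosses under strand 2. Perm now: [2 1 3]
Gen 2 (s2^-1): strand 1 crosses under strand 3. Perm now: [2 3 1]
Gen 3 (s1^-1): strand 2 crosses under strand 3. Perm now: [3 2 1]
Gen 4 (s1^-1): strand 3 crosses under strand 2. Perm now: [2 3 1]
Gen 5 (s2^-1): strand 3 crosses under strand 1. Perm now: [2 1 3]
Gen 6 (s2): strand 1 crosses over strand 3. Perm now: [2 3 1]
Gen 7 (s2^-1): strand 3 crosses under strand 1. Perm now: [2 1 3]
Gen 8 (s2^-1): strand 1 crosses under strand 3. Perm now: [2 3 1]
Gen 9 (s1^-1): strand 2 crosses under strand 3. Perm now: [3 2 1]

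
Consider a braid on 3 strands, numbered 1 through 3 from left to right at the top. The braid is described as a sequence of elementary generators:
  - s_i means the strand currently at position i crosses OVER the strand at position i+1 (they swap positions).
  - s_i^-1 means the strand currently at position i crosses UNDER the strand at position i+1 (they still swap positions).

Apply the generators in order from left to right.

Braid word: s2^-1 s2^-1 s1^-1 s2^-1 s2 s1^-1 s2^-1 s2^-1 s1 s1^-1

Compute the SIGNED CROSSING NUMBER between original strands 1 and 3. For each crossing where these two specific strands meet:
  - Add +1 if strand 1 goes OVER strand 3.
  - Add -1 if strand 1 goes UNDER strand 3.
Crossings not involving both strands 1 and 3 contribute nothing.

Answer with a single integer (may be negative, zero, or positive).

Answer: -2

Derivation:
Gen 1: crossing 2x3. Both 1&3? no. Sum: 0
Gen 2: crossing 3x2. Both 1&3? no. Sum: 0
Gen 3: crossing 1x2. Both 1&3? no. Sum: 0
Gen 4: 1 under 3. Both 1&3? yes. Contrib: -1. Sum: -1
Gen 5: 3 over 1. Both 1&3? yes. Contrib: -1. Sum: -2
Gen 6: crossing 2x1. Both 1&3? no. Sum: -2
Gen 7: crossing 2x3. Both 1&3? no. Sum: -2
Gen 8: crossing 3x2. Both 1&3? no. Sum: -2
Gen 9: crossing 1x2. Both 1&3? no. Sum: -2
Gen 10: crossing 2x1. Both 1&3? no. Sum: -2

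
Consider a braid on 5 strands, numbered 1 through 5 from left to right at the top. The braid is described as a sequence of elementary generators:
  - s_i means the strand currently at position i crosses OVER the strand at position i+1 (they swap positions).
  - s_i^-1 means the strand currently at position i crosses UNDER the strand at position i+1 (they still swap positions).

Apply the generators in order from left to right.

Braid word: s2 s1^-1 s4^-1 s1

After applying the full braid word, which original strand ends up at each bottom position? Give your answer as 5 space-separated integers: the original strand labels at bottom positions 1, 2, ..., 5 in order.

Gen 1 (s2): strand 2 crosses over strand 3. Perm now: [1 3 2 4 5]
Gen 2 (s1^-1): strand 1 crosses under strand 3. Perm now: [3 1 2 4 5]
Gen 3 (s4^-1): strand 4 crosses under strand 5. Perm now: [3 1 2 5 4]
Gen 4 (s1): strand 3 crosses over strand 1. Perm now: [1 3 2 5 4]

Answer: 1 3 2 5 4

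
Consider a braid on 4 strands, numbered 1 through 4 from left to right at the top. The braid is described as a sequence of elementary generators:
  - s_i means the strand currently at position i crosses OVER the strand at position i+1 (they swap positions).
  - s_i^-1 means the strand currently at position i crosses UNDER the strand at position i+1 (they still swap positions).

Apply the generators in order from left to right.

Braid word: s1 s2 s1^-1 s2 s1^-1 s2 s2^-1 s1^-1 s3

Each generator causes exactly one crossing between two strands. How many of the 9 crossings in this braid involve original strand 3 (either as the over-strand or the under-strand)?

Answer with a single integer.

Gen 1: crossing 1x2. Involves strand 3? no. Count so far: 0
Gen 2: crossing 1x3. Involves strand 3? yes. Count so far: 1
Gen 3: crossing 2x3. Involves strand 3? yes. Count so far: 2
Gen 4: crossing 2x1. Involves strand 3? no. Count so far: 2
Gen 5: crossing 3x1. Involves strand 3? yes. Count so far: 3
Gen 6: crossing 3x2. Involves strand 3? yes. Count so far: 4
Gen 7: crossing 2x3. Involves strand 3? yes. Count so far: 5
Gen 8: crossing 1x3. Involves strand 3? yes. Count so far: 6
Gen 9: crossing 2x4. Involves strand 3? no. Count so far: 6

Answer: 6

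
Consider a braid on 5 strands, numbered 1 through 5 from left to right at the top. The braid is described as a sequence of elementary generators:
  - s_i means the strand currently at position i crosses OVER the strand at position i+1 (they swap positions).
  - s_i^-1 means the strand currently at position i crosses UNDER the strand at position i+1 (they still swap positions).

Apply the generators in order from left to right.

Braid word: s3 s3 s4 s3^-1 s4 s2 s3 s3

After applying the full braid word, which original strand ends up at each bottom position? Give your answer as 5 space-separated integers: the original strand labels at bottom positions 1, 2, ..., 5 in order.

Gen 1 (s3): strand 3 crosses over strand 4. Perm now: [1 2 4 3 5]
Gen 2 (s3): strand 4 crosses over strand 3. Perm now: [1 2 3 4 5]
Gen 3 (s4): strand 4 crosses over strand 5. Perm now: [1 2 3 5 4]
Gen 4 (s3^-1): strand 3 crosses under strand 5. Perm now: [1 2 5 3 4]
Gen 5 (s4): strand 3 crosses over strand 4. Perm now: [1 2 5 4 3]
Gen 6 (s2): strand 2 crosses over strand 5. Perm now: [1 5 2 4 3]
Gen 7 (s3): strand 2 crosses over strand 4. Perm now: [1 5 4 2 3]
Gen 8 (s3): strand 4 crosses over strand 2. Perm now: [1 5 2 4 3]

Answer: 1 5 2 4 3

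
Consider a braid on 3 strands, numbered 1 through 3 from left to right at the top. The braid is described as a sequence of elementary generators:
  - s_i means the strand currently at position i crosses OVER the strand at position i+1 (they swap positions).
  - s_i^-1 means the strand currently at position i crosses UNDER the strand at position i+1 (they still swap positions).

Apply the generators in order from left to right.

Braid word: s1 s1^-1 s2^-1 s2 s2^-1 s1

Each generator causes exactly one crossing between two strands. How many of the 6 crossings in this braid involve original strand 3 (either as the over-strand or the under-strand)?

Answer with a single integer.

Answer: 4

Derivation:
Gen 1: crossing 1x2. Involves strand 3? no. Count so far: 0
Gen 2: crossing 2x1. Involves strand 3? no. Count so far: 0
Gen 3: crossing 2x3. Involves strand 3? yes. Count so far: 1
Gen 4: crossing 3x2. Involves strand 3? yes. Count so far: 2
Gen 5: crossing 2x3. Involves strand 3? yes. Count so far: 3
Gen 6: crossing 1x3. Involves strand 3? yes. Count so far: 4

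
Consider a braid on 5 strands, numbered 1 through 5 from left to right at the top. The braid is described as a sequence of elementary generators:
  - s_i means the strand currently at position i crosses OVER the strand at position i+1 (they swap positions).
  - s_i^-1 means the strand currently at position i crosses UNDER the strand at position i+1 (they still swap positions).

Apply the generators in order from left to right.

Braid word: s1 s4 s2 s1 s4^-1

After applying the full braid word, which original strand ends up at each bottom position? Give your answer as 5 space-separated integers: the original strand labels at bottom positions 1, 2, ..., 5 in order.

Gen 1 (s1): strand 1 crosses over strand 2. Perm now: [2 1 3 4 5]
Gen 2 (s4): strand 4 crosses over strand 5. Perm now: [2 1 3 5 4]
Gen 3 (s2): strand 1 crosses over strand 3. Perm now: [2 3 1 5 4]
Gen 4 (s1): strand 2 crosses over strand 3. Perm now: [3 2 1 5 4]
Gen 5 (s4^-1): strand 5 crosses under strand 4. Perm now: [3 2 1 4 5]

Answer: 3 2 1 4 5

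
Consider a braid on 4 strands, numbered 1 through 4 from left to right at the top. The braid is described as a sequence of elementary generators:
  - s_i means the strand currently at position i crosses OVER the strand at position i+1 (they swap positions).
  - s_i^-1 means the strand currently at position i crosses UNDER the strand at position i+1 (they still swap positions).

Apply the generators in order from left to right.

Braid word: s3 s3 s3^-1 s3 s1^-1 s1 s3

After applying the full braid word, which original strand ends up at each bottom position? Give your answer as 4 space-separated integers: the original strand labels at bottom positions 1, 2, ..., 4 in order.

Gen 1 (s3): strand 3 crosses over strand 4. Perm now: [1 2 4 3]
Gen 2 (s3): strand 4 crosses over strand 3. Perm now: [1 2 3 4]
Gen 3 (s3^-1): strand 3 crosses under strand 4. Perm now: [1 2 4 3]
Gen 4 (s3): strand 4 crosses over strand 3. Perm now: [1 2 3 4]
Gen 5 (s1^-1): strand 1 crosses under strand 2. Perm now: [2 1 3 4]
Gen 6 (s1): strand 2 crosses over strand 1. Perm now: [1 2 3 4]
Gen 7 (s3): strand 3 crosses over strand 4. Perm now: [1 2 4 3]

Answer: 1 2 4 3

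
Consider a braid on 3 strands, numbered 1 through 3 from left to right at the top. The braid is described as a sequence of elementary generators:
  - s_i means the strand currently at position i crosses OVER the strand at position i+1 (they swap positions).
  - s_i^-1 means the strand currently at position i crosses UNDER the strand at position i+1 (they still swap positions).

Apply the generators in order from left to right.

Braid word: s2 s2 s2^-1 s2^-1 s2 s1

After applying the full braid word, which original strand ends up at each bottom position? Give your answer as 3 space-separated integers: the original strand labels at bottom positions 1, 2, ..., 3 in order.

Answer: 3 1 2

Derivation:
Gen 1 (s2): strand 2 crosses over strand 3. Perm now: [1 3 2]
Gen 2 (s2): strand 3 crosses over strand 2. Perm now: [1 2 3]
Gen 3 (s2^-1): strand 2 crosses under strand 3. Perm now: [1 3 2]
Gen 4 (s2^-1): strand 3 crosses under strand 2. Perm now: [1 2 3]
Gen 5 (s2): strand 2 crosses over strand 3. Perm now: [1 3 2]
Gen 6 (s1): strand 1 crosses over strand 3. Perm now: [3 1 2]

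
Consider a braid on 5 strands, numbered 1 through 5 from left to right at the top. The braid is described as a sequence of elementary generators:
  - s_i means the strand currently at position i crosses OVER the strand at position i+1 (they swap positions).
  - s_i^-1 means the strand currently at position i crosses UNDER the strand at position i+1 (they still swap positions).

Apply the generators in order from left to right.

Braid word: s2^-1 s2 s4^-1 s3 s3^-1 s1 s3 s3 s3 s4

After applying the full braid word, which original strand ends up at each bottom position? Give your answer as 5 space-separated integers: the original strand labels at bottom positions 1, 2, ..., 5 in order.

Answer: 2 1 5 4 3

Derivation:
Gen 1 (s2^-1): strand 2 crosses under strand 3. Perm now: [1 3 2 4 5]
Gen 2 (s2): strand 3 crosses over strand 2. Perm now: [1 2 3 4 5]
Gen 3 (s4^-1): strand 4 crosses under strand 5. Perm now: [1 2 3 5 4]
Gen 4 (s3): strand 3 crosses over strand 5. Perm now: [1 2 5 3 4]
Gen 5 (s3^-1): strand 5 crosses under strand 3. Perm now: [1 2 3 5 4]
Gen 6 (s1): strand 1 crosses over strand 2. Perm now: [2 1 3 5 4]
Gen 7 (s3): strand 3 crosses over strand 5. Perm now: [2 1 5 3 4]
Gen 8 (s3): strand 5 crosses over strand 3. Perm now: [2 1 3 5 4]
Gen 9 (s3): strand 3 crosses over strand 5. Perm now: [2 1 5 3 4]
Gen 10 (s4): strand 3 crosses over strand 4. Perm now: [2 1 5 4 3]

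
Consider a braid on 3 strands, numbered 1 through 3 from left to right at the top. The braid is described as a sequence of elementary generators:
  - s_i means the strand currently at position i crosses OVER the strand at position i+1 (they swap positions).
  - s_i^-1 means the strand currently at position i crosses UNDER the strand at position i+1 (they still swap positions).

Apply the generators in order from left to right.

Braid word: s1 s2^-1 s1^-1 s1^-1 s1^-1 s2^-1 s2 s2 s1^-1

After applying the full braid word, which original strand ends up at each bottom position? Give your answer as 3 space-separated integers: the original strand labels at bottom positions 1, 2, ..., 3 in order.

Gen 1 (s1): strand 1 crosses over strand 2. Perm now: [2 1 3]
Gen 2 (s2^-1): strand 1 crosses under strand 3. Perm now: [2 3 1]
Gen 3 (s1^-1): strand 2 crosses under strand 3. Perm now: [3 2 1]
Gen 4 (s1^-1): strand 3 crosses under strand 2. Perm now: [2 3 1]
Gen 5 (s1^-1): strand 2 crosses under strand 3. Perm now: [3 2 1]
Gen 6 (s2^-1): strand 2 crosses under strand 1. Perm now: [3 1 2]
Gen 7 (s2): strand 1 crosses over strand 2. Perm now: [3 2 1]
Gen 8 (s2): strand 2 crosses over strand 1. Perm now: [3 1 2]
Gen 9 (s1^-1): strand 3 crosses under strand 1. Perm now: [1 3 2]

Answer: 1 3 2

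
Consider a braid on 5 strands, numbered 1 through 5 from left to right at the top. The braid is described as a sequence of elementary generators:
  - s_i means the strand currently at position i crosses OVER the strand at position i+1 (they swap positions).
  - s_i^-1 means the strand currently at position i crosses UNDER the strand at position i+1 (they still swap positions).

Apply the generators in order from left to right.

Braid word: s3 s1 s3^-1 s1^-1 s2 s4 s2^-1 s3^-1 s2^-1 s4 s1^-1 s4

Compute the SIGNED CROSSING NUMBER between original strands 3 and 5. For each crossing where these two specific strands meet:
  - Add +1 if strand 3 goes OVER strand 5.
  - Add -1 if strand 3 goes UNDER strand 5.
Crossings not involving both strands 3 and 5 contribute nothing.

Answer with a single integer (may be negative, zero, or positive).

Gen 1: crossing 3x4. Both 3&5? no. Sum: 0
Gen 2: crossing 1x2. Both 3&5? no. Sum: 0
Gen 3: crossing 4x3. Both 3&5? no. Sum: 0
Gen 4: crossing 2x1. Both 3&5? no. Sum: 0
Gen 5: crossing 2x3. Both 3&5? no. Sum: 0
Gen 6: crossing 4x5. Both 3&5? no. Sum: 0
Gen 7: crossing 3x2. Both 3&5? no. Sum: 0
Gen 8: 3 under 5. Both 3&5? yes. Contrib: -1. Sum: -1
Gen 9: crossing 2x5. Both 3&5? no. Sum: -1
Gen 10: crossing 3x4. Both 3&5? no. Sum: -1
Gen 11: crossing 1x5. Both 3&5? no. Sum: -1
Gen 12: crossing 4x3. Both 3&5? no. Sum: -1

Answer: -1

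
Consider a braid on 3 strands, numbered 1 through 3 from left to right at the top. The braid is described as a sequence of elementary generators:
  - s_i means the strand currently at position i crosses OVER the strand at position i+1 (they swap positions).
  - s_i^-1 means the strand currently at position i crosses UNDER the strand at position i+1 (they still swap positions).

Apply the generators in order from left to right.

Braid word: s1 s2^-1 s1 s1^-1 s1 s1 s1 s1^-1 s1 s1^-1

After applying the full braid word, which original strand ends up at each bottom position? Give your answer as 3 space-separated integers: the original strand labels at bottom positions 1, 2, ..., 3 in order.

Gen 1 (s1): strand 1 crosses over strand 2. Perm now: [2 1 3]
Gen 2 (s2^-1): strand 1 crosses under strand 3. Perm now: [2 3 1]
Gen 3 (s1): strand 2 crosses over strand 3. Perm now: [3 2 1]
Gen 4 (s1^-1): strand 3 crosses under strand 2. Perm now: [2 3 1]
Gen 5 (s1): strand 2 crosses over strand 3. Perm now: [3 2 1]
Gen 6 (s1): strand 3 crosses over strand 2. Perm now: [2 3 1]
Gen 7 (s1): strand 2 crosses over strand 3. Perm now: [3 2 1]
Gen 8 (s1^-1): strand 3 crosses under strand 2. Perm now: [2 3 1]
Gen 9 (s1): strand 2 crosses over strand 3. Perm now: [3 2 1]
Gen 10 (s1^-1): strand 3 crosses under strand 2. Perm now: [2 3 1]

Answer: 2 3 1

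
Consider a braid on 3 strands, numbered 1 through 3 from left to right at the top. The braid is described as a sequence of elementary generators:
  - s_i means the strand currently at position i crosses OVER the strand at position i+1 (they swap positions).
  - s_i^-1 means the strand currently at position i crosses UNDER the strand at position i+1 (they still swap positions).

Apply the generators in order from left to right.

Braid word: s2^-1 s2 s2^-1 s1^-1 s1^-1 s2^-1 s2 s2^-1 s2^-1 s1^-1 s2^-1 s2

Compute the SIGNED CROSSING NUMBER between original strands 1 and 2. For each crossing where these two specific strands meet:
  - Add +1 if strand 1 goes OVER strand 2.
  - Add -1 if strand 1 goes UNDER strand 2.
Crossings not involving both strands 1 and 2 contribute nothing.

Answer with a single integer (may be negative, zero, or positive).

Gen 1: crossing 2x3. Both 1&2? no. Sum: 0
Gen 2: crossing 3x2. Both 1&2? no. Sum: 0
Gen 3: crossing 2x3. Both 1&2? no. Sum: 0
Gen 4: crossing 1x3. Both 1&2? no. Sum: 0
Gen 5: crossing 3x1. Both 1&2? no. Sum: 0
Gen 6: crossing 3x2. Both 1&2? no. Sum: 0
Gen 7: crossing 2x3. Both 1&2? no. Sum: 0
Gen 8: crossing 3x2. Both 1&2? no. Sum: 0
Gen 9: crossing 2x3. Both 1&2? no. Sum: 0
Gen 10: crossing 1x3. Both 1&2? no. Sum: 0
Gen 11: 1 under 2. Both 1&2? yes. Contrib: -1. Sum: -1
Gen 12: 2 over 1. Both 1&2? yes. Contrib: -1. Sum: -2

Answer: -2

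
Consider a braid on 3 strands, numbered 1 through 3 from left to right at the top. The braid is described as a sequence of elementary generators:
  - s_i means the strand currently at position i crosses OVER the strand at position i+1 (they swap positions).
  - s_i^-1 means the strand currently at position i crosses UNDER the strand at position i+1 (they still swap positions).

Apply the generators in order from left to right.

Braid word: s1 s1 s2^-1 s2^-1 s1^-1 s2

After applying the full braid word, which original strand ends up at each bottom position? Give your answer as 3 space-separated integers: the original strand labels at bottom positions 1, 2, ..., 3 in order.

Answer: 2 3 1

Derivation:
Gen 1 (s1): strand 1 crosses over strand 2. Perm now: [2 1 3]
Gen 2 (s1): strand 2 crosses over strand 1. Perm now: [1 2 3]
Gen 3 (s2^-1): strand 2 crosses under strand 3. Perm now: [1 3 2]
Gen 4 (s2^-1): strand 3 crosses under strand 2. Perm now: [1 2 3]
Gen 5 (s1^-1): strand 1 crosses under strand 2. Perm now: [2 1 3]
Gen 6 (s2): strand 1 crosses over strand 3. Perm now: [2 3 1]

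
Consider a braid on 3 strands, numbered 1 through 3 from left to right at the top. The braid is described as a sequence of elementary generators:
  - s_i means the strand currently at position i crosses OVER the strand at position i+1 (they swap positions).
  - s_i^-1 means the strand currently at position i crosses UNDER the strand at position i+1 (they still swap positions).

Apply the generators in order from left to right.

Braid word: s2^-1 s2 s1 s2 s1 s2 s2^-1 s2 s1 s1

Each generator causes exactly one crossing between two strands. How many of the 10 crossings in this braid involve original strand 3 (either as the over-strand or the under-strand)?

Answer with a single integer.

Gen 1: crossing 2x3. Involves strand 3? yes. Count so far: 1
Gen 2: crossing 3x2. Involves strand 3? yes. Count so far: 2
Gen 3: crossing 1x2. Involves strand 3? no. Count so far: 2
Gen 4: crossing 1x3. Involves strand 3? yes. Count so far: 3
Gen 5: crossing 2x3. Involves strand 3? yes. Count so far: 4
Gen 6: crossing 2x1. Involves strand 3? no. Count so far: 4
Gen 7: crossing 1x2. Involves strand 3? no. Count so far: 4
Gen 8: crossing 2x1. Involves strand 3? no. Count so far: 4
Gen 9: crossing 3x1. Involves strand 3? yes. Count so far: 5
Gen 10: crossing 1x3. Involves strand 3? yes. Count so far: 6

Answer: 6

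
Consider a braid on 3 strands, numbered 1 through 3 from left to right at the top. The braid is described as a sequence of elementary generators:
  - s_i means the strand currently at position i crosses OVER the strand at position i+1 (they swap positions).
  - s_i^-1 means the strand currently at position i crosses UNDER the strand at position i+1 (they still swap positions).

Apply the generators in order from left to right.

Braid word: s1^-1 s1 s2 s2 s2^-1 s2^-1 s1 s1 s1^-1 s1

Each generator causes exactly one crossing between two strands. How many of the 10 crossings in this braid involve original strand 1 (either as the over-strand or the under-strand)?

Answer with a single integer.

Gen 1: crossing 1x2. Involves strand 1? yes. Count so far: 1
Gen 2: crossing 2x1. Involves strand 1? yes. Count so far: 2
Gen 3: crossing 2x3. Involves strand 1? no. Count so far: 2
Gen 4: crossing 3x2. Involves strand 1? no. Count so far: 2
Gen 5: crossing 2x3. Involves strand 1? no. Count so far: 2
Gen 6: crossing 3x2. Involves strand 1? no. Count so far: 2
Gen 7: crossing 1x2. Involves strand 1? yes. Count so far: 3
Gen 8: crossing 2x1. Involves strand 1? yes. Count so far: 4
Gen 9: crossing 1x2. Involves strand 1? yes. Count so far: 5
Gen 10: crossing 2x1. Involves strand 1? yes. Count so far: 6

Answer: 6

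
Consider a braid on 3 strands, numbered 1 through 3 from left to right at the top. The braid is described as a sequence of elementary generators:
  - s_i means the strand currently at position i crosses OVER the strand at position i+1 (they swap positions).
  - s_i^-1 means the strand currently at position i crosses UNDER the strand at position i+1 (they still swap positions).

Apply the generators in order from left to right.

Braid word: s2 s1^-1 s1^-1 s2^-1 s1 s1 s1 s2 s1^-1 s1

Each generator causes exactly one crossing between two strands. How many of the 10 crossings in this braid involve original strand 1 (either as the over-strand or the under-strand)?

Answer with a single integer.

Gen 1: crossing 2x3. Involves strand 1? no. Count so far: 0
Gen 2: crossing 1x3. Involves strand 1? yes. Count so far: 1
Gen 3: crossing 3x1. Involves strand 1? yes. Count so far: 2
Gen 4: crossing 3x2. Involves strand 1? no. Count so far: 2
Gen 5: crossing 1x2. Involves strand 1? yes. Count so far: 3
Gen 6: crossing 2x1. Involves strand 1? yes. Count so far: 4
Gen 7: crossing 1x2. Involves strand 1? yes. Count so far: 5
Gen 8: crossing 1x3. Involves strand 1? yes. Count so far: 6
Gen 9: crossing 2x3. Involves strand 1? no. Count so far: 6
Gen 10: crossing 3x2. Involves strand 1? no. Count so far: 6

Answer: 6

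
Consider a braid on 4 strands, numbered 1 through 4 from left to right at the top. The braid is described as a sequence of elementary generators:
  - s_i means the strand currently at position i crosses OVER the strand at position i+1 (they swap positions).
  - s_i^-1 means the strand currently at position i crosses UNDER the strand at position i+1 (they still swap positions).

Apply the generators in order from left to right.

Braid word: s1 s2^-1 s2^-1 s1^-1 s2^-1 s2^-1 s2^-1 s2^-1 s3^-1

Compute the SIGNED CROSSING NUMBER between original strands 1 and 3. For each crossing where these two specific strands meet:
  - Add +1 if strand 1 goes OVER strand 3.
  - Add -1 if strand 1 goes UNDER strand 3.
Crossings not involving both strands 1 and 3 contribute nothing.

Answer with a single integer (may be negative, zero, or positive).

Gen 1: crossing 1x2. Both 1&3? no. Sum: 0
Gen 2: 1 under 3. Both 1&3? yes. Contrib: -1. Sum: -1
Gen 3: 3 under 1. Both 1&3? yes. Contrib: +1. Sum: 0
Gen 4: crossing 2x1. Both 1&3? no. Sum: 0
Gen 5: crossing 2x3. Both 1&3? no. Sum: 0
Gen 6: crossing 3x2. Both 1&3? no. Sum: 0
Gen 7: crossing 2x3. Both 1&3? no. Sum: 0
Gen 8: crossing 3x2. Both 1&3? no. Sum: 0
Gen 9: crossing 3x4. Both 1&3? no. Sum: 0

Answer: 0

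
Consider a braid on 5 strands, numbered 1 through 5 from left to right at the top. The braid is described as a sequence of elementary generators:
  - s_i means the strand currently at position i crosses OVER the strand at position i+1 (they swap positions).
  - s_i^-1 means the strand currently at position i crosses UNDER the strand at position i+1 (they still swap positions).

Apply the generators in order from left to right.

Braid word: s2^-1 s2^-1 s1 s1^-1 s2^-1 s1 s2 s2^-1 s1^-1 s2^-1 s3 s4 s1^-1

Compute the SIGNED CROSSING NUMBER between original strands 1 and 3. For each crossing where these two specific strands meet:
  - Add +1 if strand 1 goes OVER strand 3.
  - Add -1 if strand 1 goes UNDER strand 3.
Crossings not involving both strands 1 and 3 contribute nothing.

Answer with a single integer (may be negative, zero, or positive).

Gen 1: crossing 2x3. Both 1&3? no. Sum: 0
Gen 2: crossing 3x2. Both 1&3? no. Sum: 0
Gen 3: crossing 1x2. Both 1&3? no. Sum: 0
Gen 4: crossing 2x1. Both 1&3? no. Sum: 0
Gen 5: crossing 2x3. Both 1&3? no. Sum: 0
Gen 6: 1 over 3. Both 1&3? yes. Contrib: +1. Sum: 1
Gen 7: crossing 1x2. Both 1&3? no. Sum: 1
Gen 8: crossing 2x1. Both 1&3? no. Sum: 1
Gen 9: 3 under 1. Both 1&3? yes. Contrib: +1. Sum: 2
Gen 10: crossing 3x2. Both 1&3? no. Sum: 2
Gen 11: crossing 3x4. Both 1&3? no. Sum: 2
Gen 12: crossing 3x5. Both 1&3? no. Sum: 2
Gen 13: crossing 1x2. Both 1&3? no. Sum: 2

Answer: 2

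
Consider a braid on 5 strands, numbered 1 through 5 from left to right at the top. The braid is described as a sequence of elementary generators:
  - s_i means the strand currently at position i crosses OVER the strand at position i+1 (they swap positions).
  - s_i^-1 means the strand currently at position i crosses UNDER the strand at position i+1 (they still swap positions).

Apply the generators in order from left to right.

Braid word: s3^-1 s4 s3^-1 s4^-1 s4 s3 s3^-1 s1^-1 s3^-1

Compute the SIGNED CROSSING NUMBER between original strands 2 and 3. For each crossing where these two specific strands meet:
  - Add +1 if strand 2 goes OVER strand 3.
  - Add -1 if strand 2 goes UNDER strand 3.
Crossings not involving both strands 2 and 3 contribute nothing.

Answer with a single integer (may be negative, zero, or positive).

Answer: 0

Derivation:
Gen 1: crossing 3x4. Both 2&3? no. Sum: 0
Gen 2: crossing 3x5. Both 2&3? no. Sum: 0
Gen 3: crossing 4x5. Both 2&3? no. Sum: 0
Gen 4: crossing 4x3. Both 2&3? no. Sum: 0
Gen 5: crossing 3x4. Both 2&3? no. Sum: 0
Gen 6: crossing 5x4. Both 2&3? no. Sum: 0
Gen 7: crossing 4x5. Both 2&3? no. Sum: 0
Gen 8: crossing 1x2. Both 2&3? no. Sum: 0
Gen 9: crossing 5x4. Both 2&3? no. Sum: 0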